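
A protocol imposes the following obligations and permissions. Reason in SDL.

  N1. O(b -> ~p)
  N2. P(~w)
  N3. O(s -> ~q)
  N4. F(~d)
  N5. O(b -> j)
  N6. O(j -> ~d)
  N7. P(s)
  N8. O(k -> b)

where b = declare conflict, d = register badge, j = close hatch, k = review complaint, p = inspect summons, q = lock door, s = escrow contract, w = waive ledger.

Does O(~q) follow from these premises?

No

Premise 3 is O(s -> ~q), but O(s) is not derivable from the premises (the permission P(s) asserts only ~O(~s), not O(s)), so it does not yield O(~q).
No other premise forces O(~q). An ideal world satisfying every premise can still have ~q false, so O(~q) is not derivable.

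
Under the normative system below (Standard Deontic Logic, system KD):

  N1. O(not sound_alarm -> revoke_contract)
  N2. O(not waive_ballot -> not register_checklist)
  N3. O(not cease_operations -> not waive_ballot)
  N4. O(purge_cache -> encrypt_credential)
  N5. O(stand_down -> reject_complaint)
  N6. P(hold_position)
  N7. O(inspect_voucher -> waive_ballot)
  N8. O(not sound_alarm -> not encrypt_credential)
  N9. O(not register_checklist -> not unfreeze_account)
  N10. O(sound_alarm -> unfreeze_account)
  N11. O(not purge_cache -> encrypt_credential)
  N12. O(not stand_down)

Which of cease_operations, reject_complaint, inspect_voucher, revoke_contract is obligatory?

cease_operations

Premises 4 and 11 cover both cases: O(purge_cache -> encrypt_credential) and O(not purge_cache -> encrypt_credential). Since purge_cache ∨ not purge_cache is a tautology, O(encrypt_credential) follows.
Premise 8, O(not sound_alarm -> not encrypt_credential), contraposes to O(encrypt_credential -> sound_alarm); with O(encrypt_credential) we get O(sound_alarm).
With premise 10, O(sound_alarm -> unfreeze_account), the K-axiom yields O(unfreeze_account).
Premise 9 is O(not register_checklist -> not unfreeze_account); contrapositively O(unfreeze_account -> register_checklist). Since O(unfreeze_account) holds, K gives O(register_checklist).
The contrapositive of premise 2 (O(not waive_ballot -> not register_checklist)) is O(register_checklist -> waive_ballot), and O(register_checklist) is already established, so O(waive_ballot).
The contrapositive of premise 3 (O(not cease_operations -> not waive_ballot)) is O(waive_ballot -> cease_operations), and O(waive_ballot) is already established, so O(cease_operations).
So O(cease_operations) holds — cease_operations is obligatory. None of the other listed options is made obligatory by any chain of premises.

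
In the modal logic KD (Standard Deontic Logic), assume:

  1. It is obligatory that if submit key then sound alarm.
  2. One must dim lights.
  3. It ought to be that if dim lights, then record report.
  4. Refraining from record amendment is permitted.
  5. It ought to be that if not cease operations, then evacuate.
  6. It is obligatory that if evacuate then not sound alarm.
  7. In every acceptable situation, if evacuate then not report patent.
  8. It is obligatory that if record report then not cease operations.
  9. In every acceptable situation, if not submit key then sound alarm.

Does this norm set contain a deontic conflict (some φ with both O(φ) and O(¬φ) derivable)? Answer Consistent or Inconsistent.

Inconsistent

Premises 1 and 9 are O(submit_key → sound_alarm) and O(¬submit_key → sound_alarm); every ideal world satisfies submit_key or ¬submit_key, so in either case sound_alarm holds — hence O(sound_alarm).
Premise 6 is O(evacuate → ¬sound_alarm); contrapositively O(sound_alarm → ¬evacuate). Since O(sound_alarm) holds, K gives O(¬evacuate).
Premise 5 is O(¬cease_operations → evacuate); contrapositively O(¬evacuate → cease_operations). Since O(¬evacuate) holds, K gives O(cease_operations).
Premise 8, O(record_report → ¬cease_operations), contraposes to O(cease_operations → ¬record_report); with O(cease_operations) we get O(¬record_report).
The contrapositive of premise 3 (O(dim_lights → record_report)) is O(¬record_report → ¬dim_lights), and O(¬record_report) is already established, so O(¬dim_lights).
Yet premise 2 states O(dim_lights).
We now have both O(¬dim_lights) and O(dim_lights) — dim_lights is simultaneously obligatory and forbidden, violating the D-axiom.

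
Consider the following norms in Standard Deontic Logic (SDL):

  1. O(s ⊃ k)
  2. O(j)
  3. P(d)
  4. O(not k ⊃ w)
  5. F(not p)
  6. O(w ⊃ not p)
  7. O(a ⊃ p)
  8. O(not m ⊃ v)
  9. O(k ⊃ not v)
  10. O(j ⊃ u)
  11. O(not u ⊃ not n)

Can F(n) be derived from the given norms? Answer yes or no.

Premise 11 is O(not u ⊃ not n), but O(not u) is not derivable from the premises, so it does not yield O(not n).
No other premise forces O(not n). An ideal world satisfying every premise can still have n true, so F(n) is not derivable.

No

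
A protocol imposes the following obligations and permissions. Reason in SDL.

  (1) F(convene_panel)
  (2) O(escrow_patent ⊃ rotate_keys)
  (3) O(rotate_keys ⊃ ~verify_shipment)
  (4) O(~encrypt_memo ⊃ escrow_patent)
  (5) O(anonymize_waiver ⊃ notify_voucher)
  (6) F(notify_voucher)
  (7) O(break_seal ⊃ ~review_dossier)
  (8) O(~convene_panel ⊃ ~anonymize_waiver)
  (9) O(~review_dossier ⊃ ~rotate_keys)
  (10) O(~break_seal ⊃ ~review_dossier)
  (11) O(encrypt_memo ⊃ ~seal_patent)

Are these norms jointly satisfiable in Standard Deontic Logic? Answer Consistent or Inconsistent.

Consistent

Premise 5 is O(anonymize_waiver ⊃ notify_voucher), but O(anonymize_waiver) is not derivable from the premises, so it does not yield O(notify_voucher).
So O(notify_voucher) is not derivable, and the apparent clash with O(~notify_voucher) does not arise.
A world satisfying every obligation exists (e.g. anonymize_waiver=false, break_seal=false, convene_panel=false, encrypt_memo=true, escrow_patent=false, notify_voucher=false, review_dossier=false, rotate_keys=false, seal_patent=false, verify_shipment=false); no atom is both obligatory and forbidden, so the set is consistent.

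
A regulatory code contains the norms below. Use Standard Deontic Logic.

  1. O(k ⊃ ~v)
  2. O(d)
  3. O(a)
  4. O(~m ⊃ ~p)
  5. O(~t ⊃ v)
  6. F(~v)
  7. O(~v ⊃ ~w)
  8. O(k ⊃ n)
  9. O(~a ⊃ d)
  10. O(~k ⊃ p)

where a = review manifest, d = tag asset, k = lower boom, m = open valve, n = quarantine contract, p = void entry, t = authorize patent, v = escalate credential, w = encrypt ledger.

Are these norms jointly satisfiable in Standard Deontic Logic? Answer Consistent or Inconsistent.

Premise 9 is O(~a ⊃ d); even if O(d) held, inferring O(~a) would be affirming the consequent — invalid.
So O(~a) is not derivable, and the apparent clash with O(a) does not arise.
A world satisfying every obligation exists (e.g. a=true, d=true, k=false, m=true, n=false, p=true, t=false, v=true, w=false); no atom is both obligatory and forbidden, so the set is consistent.

Consistent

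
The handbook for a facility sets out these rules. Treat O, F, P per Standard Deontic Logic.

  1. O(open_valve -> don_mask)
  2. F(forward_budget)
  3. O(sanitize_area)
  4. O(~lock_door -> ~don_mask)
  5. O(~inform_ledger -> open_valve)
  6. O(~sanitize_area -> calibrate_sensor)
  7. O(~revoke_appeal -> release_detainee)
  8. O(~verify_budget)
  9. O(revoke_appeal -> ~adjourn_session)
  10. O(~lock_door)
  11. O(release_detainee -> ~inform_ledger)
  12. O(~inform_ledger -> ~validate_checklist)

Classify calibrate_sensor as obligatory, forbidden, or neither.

Premise 6 is O(~sanitize_area -> calibrate_sensor), but O(~sanitize_area) is not derivable from the premises, so it does not yield O(calibrate_sensor).
No premise or chain of K-axiom applications forces O(calibrate_sensor), and none forces O(~calibrate_sensor). So calibrate_sensor is neither obligatory nor forbidden under these norms.

Neither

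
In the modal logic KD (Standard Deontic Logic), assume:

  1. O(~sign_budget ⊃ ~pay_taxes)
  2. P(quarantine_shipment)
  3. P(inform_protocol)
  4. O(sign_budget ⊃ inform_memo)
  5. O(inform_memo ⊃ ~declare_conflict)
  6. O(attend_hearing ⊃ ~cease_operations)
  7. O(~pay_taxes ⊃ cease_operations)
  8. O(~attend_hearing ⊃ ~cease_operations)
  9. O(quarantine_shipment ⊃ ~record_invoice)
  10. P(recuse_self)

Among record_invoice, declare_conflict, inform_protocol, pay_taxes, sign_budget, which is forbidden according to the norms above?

declare_conflict

By case analysis on attend_hearing: premise 6 gives O(attend_hearing ⊃ ~cease_operations) and premise 8 gives O(~attend_hearing ⊃ ~cease_operations), so O(~cease_operations) either way.
Premise 7, O(~pay_taxes ⊃ cease_operations), contraposes to O(~cease_operations ⊃ pay_taxes); with O(~cease_operations) we get O(pay_taxes).
The contrapositive of premise 1 (O(~sign_budget ⊃ ~pay_taxes)) is O(pay_taxes ⊃ sign_budget), and O(pay_taxes) is already established, so O(sign_budget).
Applying K to premise 4 (O(sign_budget ⊃ inform_memo)) and O(sign_budget) yields O(inform_memo).
Applying K to premise 5 (O(inform_memo ⊃ ~declare_conflict)) and O(inform_memo) yields O(~declare_conflict).
So O(~declare_conflict) holds, i.e. declare_conflict is forbidden. None of the other listed options is forbidden under the premises.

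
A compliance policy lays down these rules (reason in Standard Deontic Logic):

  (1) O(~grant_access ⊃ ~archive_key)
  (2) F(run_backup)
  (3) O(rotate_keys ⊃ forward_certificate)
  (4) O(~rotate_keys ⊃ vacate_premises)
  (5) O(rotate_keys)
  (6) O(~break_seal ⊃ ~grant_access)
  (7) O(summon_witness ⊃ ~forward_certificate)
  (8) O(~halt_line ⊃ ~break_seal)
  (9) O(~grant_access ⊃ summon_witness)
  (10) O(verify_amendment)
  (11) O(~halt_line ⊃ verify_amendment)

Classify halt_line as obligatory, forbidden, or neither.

From premise 5 we have O(rotate_keys).
With premise 3, O(rotate_keys ⊃ forward_certificate), the K-axiom yields O(forward_certificate).
The contrapositive of premise 7 (O(summon_witness ⊃ ~forward_certificate)) is O(forward_certificate ⊃ ~summon_witness), and O(forward_certificate) is already established, so O(~summon_witness).
Premise 9 is O(~grant_access ⊃ summon_witness); contrapositively O(~summon_witness ⊃ grant_access). Since O(~summon_witness) holds, K gives O(grant_access).
The contrapositive of premise 6 (O(~break_seal ⊃ ~grant_access)) is O(grant_access ⊃ break_seal), and O(grant_access) is already established, so O(break_seal).
Premise 8 is O(~halt_line ⊃ ~break_seal); contrapositively O(break_seal ⊃ halt_line). Since O(break_seal) holds, K gives O(halt_line).
Premises 1, 2, 4, 10, 11 do not contribute to this derivation.
Hence halt_line is obligatory.

Obligatory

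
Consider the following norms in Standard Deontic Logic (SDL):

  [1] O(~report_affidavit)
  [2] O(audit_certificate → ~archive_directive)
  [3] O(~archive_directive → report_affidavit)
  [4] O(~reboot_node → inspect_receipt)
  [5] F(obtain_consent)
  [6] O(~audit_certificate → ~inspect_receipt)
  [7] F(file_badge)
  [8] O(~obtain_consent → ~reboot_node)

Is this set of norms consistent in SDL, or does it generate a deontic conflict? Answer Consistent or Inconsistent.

Inconsistent

Premise 1 gives O(~report_affidavit).
Premise 3, O(~archive_directive → report_affidavit), contraposes to O(~report_affidavit → archive_directive); with O(~report_affidavit) we get O(archive_directive).
Premise 2, O(audit_certificate → ~archive_directive), contraposes to O(archive_directive → ~audit_certificate); with O(archive_directive) we get O(~audit_certificate).
With premise 6, O(~audit_certificate → ~inspect_receipt), the K-axiom yields O(~inspect_receipt).
Premise 4, O(~reboot_node → inspect_receipt), contraposes to O(~inspect_receipt → reboot_node); with O(~inspect_receipt) we get O(reboot_node).
Premise 8 is O(~obtain_consent → ~reboot_node); contrapositively O(reboot_node → obtain_consent). Since O(reboot_node) holds, K gives O(obtain_consent).
But premise 5, F(obtain_consent), means O(~obtain_consent).
We now have both O(obtain_consent) and O(~obtain_consent) — obtain_consent is simultaneously obligatory and forbidden, violating the D-axiom.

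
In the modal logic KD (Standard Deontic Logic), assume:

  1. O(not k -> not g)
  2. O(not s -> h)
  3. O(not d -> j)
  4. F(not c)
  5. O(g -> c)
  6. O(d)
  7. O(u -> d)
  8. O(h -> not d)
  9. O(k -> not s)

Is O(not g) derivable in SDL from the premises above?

Yes

Premise 6 gives O(d).
Premise 8 is O(h -> not d); contrapositively O(d -> not h). Since O(d) holds, K gives O(not h).
Premise 2, O(not s -> h), contraposes to O(not h -> s); with O(not h) we get O(s).
The contrapositive of premise 9 (O(k -> not s)) is O(s -> not k), and O(s) is already established, so O(not k).
Premise 1 is O(not k -> not g); since O(not k), deontic closure gives O(not g).
Premises 3, 4, 5, 7 do not contribute to this derivation.
So O(not g) follows.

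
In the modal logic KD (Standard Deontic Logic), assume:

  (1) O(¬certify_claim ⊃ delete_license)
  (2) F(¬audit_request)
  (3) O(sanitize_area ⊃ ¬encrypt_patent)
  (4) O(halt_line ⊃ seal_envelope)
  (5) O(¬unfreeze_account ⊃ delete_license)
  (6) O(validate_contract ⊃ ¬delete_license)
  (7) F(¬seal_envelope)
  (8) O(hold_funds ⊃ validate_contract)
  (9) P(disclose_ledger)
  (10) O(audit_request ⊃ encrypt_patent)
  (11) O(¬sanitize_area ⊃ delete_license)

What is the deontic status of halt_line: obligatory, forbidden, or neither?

Neither

Premise 4 is O(halt_line ⊃ seal_envelope); even if O(seal_envelope) held, inferring O(halt_line) would be affirming the consequent — invalid.
No premise or chain of K-axiom applications forces O(halt_line), and none forces O(¬halt_line). So halt_line is neither obligatory nor forbidden under these norms.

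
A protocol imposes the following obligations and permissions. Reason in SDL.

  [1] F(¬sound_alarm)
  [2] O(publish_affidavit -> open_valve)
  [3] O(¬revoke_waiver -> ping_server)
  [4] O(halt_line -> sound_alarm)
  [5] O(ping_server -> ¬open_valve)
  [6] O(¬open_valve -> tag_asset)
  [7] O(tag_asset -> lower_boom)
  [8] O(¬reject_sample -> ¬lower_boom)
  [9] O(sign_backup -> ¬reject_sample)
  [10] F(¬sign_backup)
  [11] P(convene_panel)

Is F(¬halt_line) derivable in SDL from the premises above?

Premise 4 is O(halt_line -> sound_alarm); even if O(sound_alarm) held, inferring O(halt_line) would be affirming the consequent — invalid.
No other premise forces O(halt_line). An ideal world satisfying every premise can still have ¬halt_line true, so F(¬halt_line) is not derivable.

No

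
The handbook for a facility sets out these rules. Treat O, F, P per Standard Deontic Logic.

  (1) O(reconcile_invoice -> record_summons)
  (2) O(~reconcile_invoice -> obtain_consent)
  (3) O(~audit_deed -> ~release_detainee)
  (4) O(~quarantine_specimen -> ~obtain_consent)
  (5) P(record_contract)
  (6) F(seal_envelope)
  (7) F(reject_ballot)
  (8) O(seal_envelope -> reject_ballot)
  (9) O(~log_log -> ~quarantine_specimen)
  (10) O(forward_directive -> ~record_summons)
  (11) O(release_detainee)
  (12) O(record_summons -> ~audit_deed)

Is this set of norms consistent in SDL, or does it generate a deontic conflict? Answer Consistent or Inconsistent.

Consistent

Premise 8 is O(seal_envelope -> reject_ballot), but O(seal_envelope) is not derivable from the premises, so it does not yield O(reject_ballot).
So O(reject_ballot) is not derivable, and the apparent clash with O(~reject_ballot) does not arise.
A world satisfying every obligation exists (e.g. audit_deed=true, forward_directive=false, log_log=true, obtain_consent=true, quarantine_specimen=true, reconcile_invoice=false, record_contract=false, record_summons=false, reject_ballot=false, release_detainee=true, seal_envelope=false); no atom is both obligatory and forbidden, so the set is consistent.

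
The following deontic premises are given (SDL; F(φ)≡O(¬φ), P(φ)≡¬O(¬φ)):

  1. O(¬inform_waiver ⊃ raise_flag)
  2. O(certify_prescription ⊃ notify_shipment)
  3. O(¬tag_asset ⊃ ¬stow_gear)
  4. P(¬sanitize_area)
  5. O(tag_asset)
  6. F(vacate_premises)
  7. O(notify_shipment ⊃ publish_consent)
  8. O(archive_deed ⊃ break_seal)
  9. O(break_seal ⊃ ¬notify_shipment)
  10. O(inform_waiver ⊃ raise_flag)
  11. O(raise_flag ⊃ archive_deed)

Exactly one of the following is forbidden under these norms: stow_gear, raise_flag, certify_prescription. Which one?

Premises 10 and 1 cover both cases: O(inform_waiver ⊃ raise_flag) and O(¬inform_waiver ⊃ raise_flag). Since inform_waiver ∨ ¬inform_waiver is a tautology, O(raise_flag) follows.
From O(raise_flag) and premise 11, O(raise_flag ⊃ archive_deed), we obtain O(archive_deed).
With premise 8, O(archive_deed ⊃ break_seal), the K-axiom yields O(break_seal).
Applying K to premise 9 (O(break_seal ⊃ ¬notify_shipment)) and O(break_seal) yields O(¬notify_shipment).
The contrapositive of premise 2 (O(certify_prescription ⊃ notify_shipment)) is O(¬notify_shipment ⊃ ¬certify_prescription), and O(¬notify_shipment) is already established, so O(¬certify_prescription).
So O(¬certify_prescription) holds, i.e. certify_prescription is forbidden. None of the other listed options is forbidden under the premises.

certify_prescription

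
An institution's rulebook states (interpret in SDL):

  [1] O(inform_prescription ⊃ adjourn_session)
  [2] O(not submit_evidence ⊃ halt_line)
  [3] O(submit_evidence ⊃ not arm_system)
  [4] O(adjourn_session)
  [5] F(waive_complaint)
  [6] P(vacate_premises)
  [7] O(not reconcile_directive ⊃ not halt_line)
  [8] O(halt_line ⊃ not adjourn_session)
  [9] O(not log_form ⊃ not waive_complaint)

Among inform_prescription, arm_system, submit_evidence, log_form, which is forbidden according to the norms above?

Premise 4 gives O(adjourn_session).
Premise 8 is O(halt_line ⊃ not adjourn_session); contrapositively O(adjourn_session ⊃ not halt_line). Since O(adjourn_session) holds, K gives O(not halt_line).
Premise 2 is O(not submit_evidence ⊃ halt_line); contrapositively O(not halt_line ⊃ submit_evidence). Since O(not halt_line) holds, K gives O(submit_evidence).
Applying K to premise 3 (O(submit_evidence ⊃ not arm_system)) and O(submit_evidence) yields O(not arm_system).
So O(not arm_system) holds, i.e. arm_system is forbidden. None of the other listed options is forbidden under the premises.

arm_system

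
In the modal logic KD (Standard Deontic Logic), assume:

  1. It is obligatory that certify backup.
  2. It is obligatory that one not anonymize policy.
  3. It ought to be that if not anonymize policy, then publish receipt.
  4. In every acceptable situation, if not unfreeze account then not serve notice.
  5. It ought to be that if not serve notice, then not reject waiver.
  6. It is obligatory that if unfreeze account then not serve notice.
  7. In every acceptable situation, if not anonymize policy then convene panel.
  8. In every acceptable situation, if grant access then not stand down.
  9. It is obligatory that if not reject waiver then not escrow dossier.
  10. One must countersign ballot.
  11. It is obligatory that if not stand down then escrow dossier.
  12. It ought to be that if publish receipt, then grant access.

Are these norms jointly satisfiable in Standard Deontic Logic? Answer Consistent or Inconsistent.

Inconsistent

Premises 6 and 4 cover both cases: O(unfreeze_account → ¬serve_notice) and O(¬unfreeze_account → ¬serve_notice). Since unfreeze_account ∨ ¬unfreeze_account is a tautology, O(¬serve_notice) follows.
With premise 5, O(¬serve_notice → ¬reject_waiver), the K-axiom yields O(¬reject_waiver).
Premise 9 is O(¬reject_waiver → ¬escrow_dossier); since O(¬reject_waiver), deontic closure gives O(¬escrow_dossier).
Premise 11, O(¬stand_down → escrow_dossier), contraposes to O(¬escrow_dossier → stand_down); with O(¬escrow_dossier) we get O(stand_down).
Premise 8 is O(grant_access → ¬stand_down); contrapositively O(stand_down → ¬grant_access). Since O(stand_down) holds, K gives O(¬grant_access).
Premise 12 is O(publish_receipt → grant_access); contrapositively O(¬grant_access → ¬publish_receipt). Since O(¬grant_access) holds, K gives O(¬publish_receipt).
Premise 3, O(¬anonymize_policy → publish_receipt), contraposes to O(¬publish_receipt → anonymize_policy); with O(¬publish_receipt) we get O(anonymize_policy).
But premise 2 directly asserts O(¬anonymize_policy).
We now have both O(anonymize_policy) and O(¬anonymize_policy) — anonymize_policy is simultaneously obligatory and forbidden, violating the D-axiom.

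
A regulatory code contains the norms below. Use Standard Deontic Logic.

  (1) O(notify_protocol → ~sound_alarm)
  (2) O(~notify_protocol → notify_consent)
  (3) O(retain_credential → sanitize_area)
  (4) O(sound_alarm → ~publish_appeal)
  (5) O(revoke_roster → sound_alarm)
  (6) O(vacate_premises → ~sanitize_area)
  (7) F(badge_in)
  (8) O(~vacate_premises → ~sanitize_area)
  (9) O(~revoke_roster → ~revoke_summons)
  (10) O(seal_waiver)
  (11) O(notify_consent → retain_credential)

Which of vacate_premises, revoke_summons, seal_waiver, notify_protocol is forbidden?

By case analysis on ~vacate_premises: premise 8 gives O(~vacate_premises → ~sanitize_area) and premise 6 gives O(vacate_premises → ~sanitize_area), so O(~sanitize_area) either way.
Premise 3, O(retain_credential → sanitize_area), contraposes to O(~sanitize_area → ~retain_credential); with O(~sanitize_area) we get O(~retain_credential).
Premise 11 is O(notify_consent → retain_credential); contrapositively O(~retain_credential → ~notify_consent). Since O(~retain_credential) holds, K gives O(~notify_consent).
The contrapositive of premise 2 (O(~notify_protocol → notify_consent)) is O(~notify_consent → notify_protocol), and O(~notify_consent) is already established, so O(notify_protocol).
Applying K to premise 1 (O(notify_protocol → ~sound_alarm)) and O(notify_protocol) yields O(~sound_alarm).
Premise 5, O(revoke_roster → sound_alarm), contraposes to O(~sound_alarm → ~revoke_roster); with O(~sound_alarm) we get O(~revoke_roster).
From O(~revoke_roster) and premise 9, O(~revoke_roster → ~revoke_summons), we obtain O(~revoke_summons).
So O(~revoke_summons) holds, i.e. revoke_summons is forbidden. None of the other listed options is forbidden under the premises.

revoke_summons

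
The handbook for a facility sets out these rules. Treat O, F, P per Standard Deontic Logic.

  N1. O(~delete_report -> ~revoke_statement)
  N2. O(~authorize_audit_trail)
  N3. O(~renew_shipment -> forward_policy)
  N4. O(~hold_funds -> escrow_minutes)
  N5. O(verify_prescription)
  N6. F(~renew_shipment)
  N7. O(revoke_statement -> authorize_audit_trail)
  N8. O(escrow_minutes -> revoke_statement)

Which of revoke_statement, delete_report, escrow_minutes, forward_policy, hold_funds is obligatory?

hold_funds

Premise 2 gives O(~authorize_audit_trail).
The contrapositive of premise 7 (O(revoke_statement -> authorize_audit_trail)) is O(~authorize_audit_trail -> ~revoke_statement), and O(~authorize_audit_trail) is already established, so O(~revoke_statement).
Premise 8 is O(escrow_minutes -> revoke_statement); contrapositively O(~revoke_statement -> ~escrow_minutes). Since O(~revoke_statement) holds, K gives O(~escrow_minutes).
Premise 4, O(~hold_funds -> escrow_minutes), contraposes to O(~escrow_minutes -> hold_funds); with O(~escrow_minutes) we get O(hold_funds).
So O(hold_funds) holds — hold_funds is obligatory. None of the other listed options is made obligatory by any chain of premises.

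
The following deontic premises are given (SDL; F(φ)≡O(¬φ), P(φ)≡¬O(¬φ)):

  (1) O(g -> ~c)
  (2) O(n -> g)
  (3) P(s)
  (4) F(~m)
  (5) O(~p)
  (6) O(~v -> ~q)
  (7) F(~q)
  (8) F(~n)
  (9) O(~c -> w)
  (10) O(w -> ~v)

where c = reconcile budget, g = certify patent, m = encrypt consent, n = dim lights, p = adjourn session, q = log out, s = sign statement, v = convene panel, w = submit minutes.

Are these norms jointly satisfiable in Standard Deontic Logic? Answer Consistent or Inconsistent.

Inconsistent

Premise 7, F(~q), is equivalent to O(q).
Premise 6 is O(~v -> ~q); contrapositively O(q -> v). Since O(q) holds, K gives O(v).
The contrapositive of premise 10 (O(w -> ~v)) is O(v -> ~w), and O(v) is already established, so O(~w).
Premise 9 is O(~c -> w); contrapositively O(~w -> c). Since O(~w) holds, K gives O(c).
Premise 1, O(g -> ~c), contraposes to O(c -> ~g); with O(c) we get O(~g).
Premise 2, O(n -> g), contraposes to O(~g -> ~n); with O(~g) we get O(~n).
Yet premise 8 is F(~n), i.e. O(n).
We now have both O(~n) and O(n) — n is simultaneously obligatory and forbidden, violating the D-axiom.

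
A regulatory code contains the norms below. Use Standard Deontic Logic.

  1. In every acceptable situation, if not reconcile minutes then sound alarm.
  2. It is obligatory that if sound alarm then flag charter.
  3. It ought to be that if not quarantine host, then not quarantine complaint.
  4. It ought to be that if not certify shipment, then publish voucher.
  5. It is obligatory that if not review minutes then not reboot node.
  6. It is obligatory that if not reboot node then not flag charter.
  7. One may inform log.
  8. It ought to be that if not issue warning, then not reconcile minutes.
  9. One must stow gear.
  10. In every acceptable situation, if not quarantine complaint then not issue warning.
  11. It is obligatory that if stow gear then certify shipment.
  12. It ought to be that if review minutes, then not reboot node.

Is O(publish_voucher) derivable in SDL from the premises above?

Premise 4 is O(¬certify_shipment → publish_voucher), but O(¬certify_shipment) is not derivable from the premises, so it does not yield O(publish_voucher).
No other premise forces O(publish_voucher). An ideal world satisfying every premise can still have publish_voucher false, so O(publish_voucher) is not derivable.

No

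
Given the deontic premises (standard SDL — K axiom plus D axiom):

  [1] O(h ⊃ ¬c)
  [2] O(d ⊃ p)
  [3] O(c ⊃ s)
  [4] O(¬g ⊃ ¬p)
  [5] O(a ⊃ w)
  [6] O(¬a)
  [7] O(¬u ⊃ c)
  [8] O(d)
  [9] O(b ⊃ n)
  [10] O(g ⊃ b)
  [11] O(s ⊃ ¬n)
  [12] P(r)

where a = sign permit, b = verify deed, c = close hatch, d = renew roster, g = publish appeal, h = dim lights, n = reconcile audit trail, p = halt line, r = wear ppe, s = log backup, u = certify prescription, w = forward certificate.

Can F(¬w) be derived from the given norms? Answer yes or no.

Premise 5 is O(a ⊃ w), but O(a) is not derivable from the premises, so it does not yield O(w).
No other premise forces O(w). An ideal world satisfying every premise can still have ¬w true, so F(¬w) is not derivable.

No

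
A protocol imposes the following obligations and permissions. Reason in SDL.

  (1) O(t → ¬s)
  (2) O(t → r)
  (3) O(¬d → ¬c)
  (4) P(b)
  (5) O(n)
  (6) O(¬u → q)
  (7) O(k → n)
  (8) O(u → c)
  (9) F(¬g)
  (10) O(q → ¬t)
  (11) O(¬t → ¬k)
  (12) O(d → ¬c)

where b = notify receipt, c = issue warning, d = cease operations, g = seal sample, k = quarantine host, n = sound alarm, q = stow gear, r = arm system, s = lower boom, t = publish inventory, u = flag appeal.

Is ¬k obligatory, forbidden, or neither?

By case analysis on ¬d: premise 3 gives O(¬d → ¬c) and premise 12 gives O(d → ¬c), so O(¬c) either way.
The contrapositive of premise 8 (O(u → c)) is O(¬c → ¬u), and O(¬c) is already established, so O(¬u).
Applying K to premise 6 (O(¬u → q)) and O(¬u) yields O(q).
Applying K to premise 10 (O(q → ¬t)) and O(q) yields O(¬t).
Applying K to premise 11 (O(¬t → ¬k)) and O(¬t) yields O(¬k).
Premises 1, 2, 4, 5, 7, 9 do not contribute to this derivation.
Hence ¬k is obligatory.

Obligatory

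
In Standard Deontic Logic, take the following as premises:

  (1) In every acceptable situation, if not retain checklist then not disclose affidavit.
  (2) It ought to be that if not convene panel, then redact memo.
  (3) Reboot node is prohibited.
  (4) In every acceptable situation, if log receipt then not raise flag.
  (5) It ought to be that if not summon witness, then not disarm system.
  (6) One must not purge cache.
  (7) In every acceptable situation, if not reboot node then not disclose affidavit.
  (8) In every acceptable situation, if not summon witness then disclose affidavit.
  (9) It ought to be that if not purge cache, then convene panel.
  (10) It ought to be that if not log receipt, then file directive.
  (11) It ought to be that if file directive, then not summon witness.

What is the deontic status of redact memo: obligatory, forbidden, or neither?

Neither

Premise 2 is O(¬convene_panel → redact_memo), but O(¬convene_panel) is not derivable from the premises, so it does not yield O(redact_memo).
No premise or chain of K-axiom applications forces O(redact_memo), and none forces O(¬redact_memo). So redact_memo is neither obligatory nor forbidden under these norms.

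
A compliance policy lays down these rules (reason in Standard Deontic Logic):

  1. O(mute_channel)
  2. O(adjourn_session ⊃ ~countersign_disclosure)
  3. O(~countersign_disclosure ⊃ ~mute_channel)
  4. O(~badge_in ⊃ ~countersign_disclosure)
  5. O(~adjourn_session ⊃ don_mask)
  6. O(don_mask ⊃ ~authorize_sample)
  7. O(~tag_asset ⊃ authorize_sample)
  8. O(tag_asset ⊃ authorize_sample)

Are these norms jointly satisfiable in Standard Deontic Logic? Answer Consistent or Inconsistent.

By case analysis on ~tag_asset: premise 7 gives O(~tag_asset ⊃ authorize_sample) and premise 8 gives O(tag_asset ⊃ authorize_sample), so O(authorize_sample) either way.
Premise 6, O(don_mask ⊃ ~authorize_sample), contraposes to O(authorize_sample ⊃ ~don_mask); with O(authorize_sample) we get O(~don_mask).
The contrapositive of premise 5 (O(~adjourn_session ⊃ don_mask)) is O(~don_mask ⊃ adjourn_session), and O(~don_mask) is already established, so O(adjourn_session).
Applying K to premise 2 (O(adjourn_session ⊃ ~countersign_disclosure)) and O(adjourn_session) yields O(~countersign_disclosure).
Premise 3 is O(~countersign_disclosure ⊃ ~mute_channel); since O(~countersign_disclosure), deontic closure gives O(~mute_channel).
Yet premise 1 states O(mute_channel).
We now have both O(~mute_channel) and O(mute_channel) — mute_channel is simultaneously obligatory and forbidden, violating the D-axiom.

Inconsistent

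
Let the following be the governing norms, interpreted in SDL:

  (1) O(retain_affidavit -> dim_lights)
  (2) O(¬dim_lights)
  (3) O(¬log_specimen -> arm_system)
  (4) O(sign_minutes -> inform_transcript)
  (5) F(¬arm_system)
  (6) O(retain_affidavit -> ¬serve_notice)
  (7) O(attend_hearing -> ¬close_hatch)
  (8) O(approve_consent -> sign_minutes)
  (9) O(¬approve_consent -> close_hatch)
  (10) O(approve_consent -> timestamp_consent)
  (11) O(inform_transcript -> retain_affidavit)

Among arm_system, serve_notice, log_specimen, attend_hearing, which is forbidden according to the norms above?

attend_hearing

Premise 2 gives O(¬dim_lights).
Premise 1, O(retain_affidavit -> dim_lights), contraposes to O(¬dim_lights -> ¬retain_affidavit); with O(¬dim_lights) we get O(¬retain_affidavit).
Premise 11 is O(inform_transcript -> retain_affidavit); contrapositively O(¬retain_affidavit -> ¬inform_transcript). Since O(¬retain_affidavit) holds, K gives O(¬inform_transcript).
Premise 4 is O(sign_minutes -> inform_transcript); contrapositively O(¬inform_transcript -> ¬sign_minutes). Since O(¬inform_transcript) holds, K gives O(¬sign_minutes).
The contrapositive of premise 8 (O(approve_consent -> sign_minutes)) is O(¬sign_minutes -> ¬approve_consent), and O(¬sign_minutes) is already established, so O(¬approve_consent).
Applying K to premise 9 (O(¬approve_consent -> close_hatch)) and O(¬approve_consent) yields O(close_hatch).
Premise 7, O(attend_hearing -> ¬close_hatch), contraposes to O(close_hatch -> ¬attend_hearing); with O(close_hatch) we get O(¬attend_hearing).
So O(¬attend_hearing) holds, i.e. attend_hearing is forbidden. None of the other listed options is forbidden under the premises.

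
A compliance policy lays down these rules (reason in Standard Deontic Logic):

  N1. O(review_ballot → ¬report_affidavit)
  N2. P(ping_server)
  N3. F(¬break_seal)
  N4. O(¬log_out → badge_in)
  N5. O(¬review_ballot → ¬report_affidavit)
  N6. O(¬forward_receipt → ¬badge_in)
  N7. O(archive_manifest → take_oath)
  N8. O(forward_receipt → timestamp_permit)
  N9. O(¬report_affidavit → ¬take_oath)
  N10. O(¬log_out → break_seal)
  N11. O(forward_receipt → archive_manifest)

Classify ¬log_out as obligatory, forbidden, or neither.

Forbidden

Premises 5 and 1 are O(¬review_ballot → ¬report_affidavit) and O(review_ballot → ¬report_affidavit); every ideal world satisfies ¬review_ballot or review_ballot, so in either case ¬report_affidavit holds — hence O(¬report_affidavit).
From O(¬report_affidavit) and premise 9, O(¬report_affidavit → ¬take_oath), we obtain O(¬take_oath).
Premise 7 is O(archive_manifest → take_oath); contrapositively O(¬take_oath → ¬archive_manifest). Since O(¬take_oath) holds, K gives O(¬archive_manifest).
Premise 11, O(forward_receipt → archive_manifest), contraposes to O(¬archive_manifest → ¬forward_receipt); with O(¬archive_manifest) we get O(¬forward_receipt).
Applying K to premise 6 (O(¬forward_receipt → ¬badge_in)) and O(¬forward_receipt) yields O(¬badge_in).
Premise 4, O(¬log_out → badge_in), contraposes to O(¬badge_in → log_out); with O(¬badge_in) we get O(log_out).
Premises 2, 3, 8, 10 do not contribute to this derivation.
Thus O(log_out), which is F(¬log_out): ¬log_out is forbidden.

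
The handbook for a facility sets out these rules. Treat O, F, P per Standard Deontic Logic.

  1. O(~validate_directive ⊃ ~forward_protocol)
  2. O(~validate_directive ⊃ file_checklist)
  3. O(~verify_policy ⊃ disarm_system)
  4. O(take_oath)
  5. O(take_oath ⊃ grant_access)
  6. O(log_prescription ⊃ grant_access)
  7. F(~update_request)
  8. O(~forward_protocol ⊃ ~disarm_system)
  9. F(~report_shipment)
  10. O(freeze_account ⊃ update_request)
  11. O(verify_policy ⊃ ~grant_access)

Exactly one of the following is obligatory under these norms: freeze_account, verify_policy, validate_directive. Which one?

validate_directive

Premise 4 states O(take_oath) outright.
Premise 5 is O(take_oath ⊃ grant_access); since O(take_oath), deontic closure gives O(grant_access).
Premise 11 is O(verify_policy ⊃ ~grant_access); contrapositively O(grant_access ⊃ ~verify_policy). Since O(grant_access) holds, K gives O(~verify_policy).
With premise 3, O(~verify_policy ⊃ disarm_system), the K-axiom yields O(disarm_system).
Premise 8 is O(~forward_protocol ⊃ ~disarm_system); contrapositively O(disarm_system ⊃ forward_protocol). Since O(disarm_system) holds, K gives O(forward_protocol).
The contrapositive of premise 1 (O(~validate_directive ⊃ ~forward_protocol)) is O(forward_protocol ⊃ validate_directive), and O(forward_protocol) is already established, so O(validate_directive).
So O(validate_directive) holds — validate_directive is obligatory. None of the other listed options is made obligatory by any chain of premises.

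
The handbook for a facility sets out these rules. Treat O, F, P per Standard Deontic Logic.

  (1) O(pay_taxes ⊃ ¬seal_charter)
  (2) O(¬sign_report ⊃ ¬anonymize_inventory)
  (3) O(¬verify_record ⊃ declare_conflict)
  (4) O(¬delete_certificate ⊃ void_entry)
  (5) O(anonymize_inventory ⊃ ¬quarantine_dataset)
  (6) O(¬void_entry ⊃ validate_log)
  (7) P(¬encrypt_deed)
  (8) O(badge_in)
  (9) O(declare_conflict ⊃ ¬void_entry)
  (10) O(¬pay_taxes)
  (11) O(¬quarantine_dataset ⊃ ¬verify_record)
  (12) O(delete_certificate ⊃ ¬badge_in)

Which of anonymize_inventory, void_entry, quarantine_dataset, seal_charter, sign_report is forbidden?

anonymize_inventory

From premise 8 we have O(badge_in).
Premise 12 is O(delete_certificate ⊃ ¬badge_in); contrapositively O(badge_in ⊃ ¬delete_certificate). Since O(badge_in) holds, K gives O(¬delete_certificate).
Applying K to premise 4 (O(¬delete_certificate ⊃ void_entry)) and O(¬delete_certificate) yields O(void_entry).
The contrapositive of premise 9 (O(declare_conflict ⊃ ¬void_entry)) is O(void_entry ⊃ ¬declare_conflict), and O(void_entry) is already established, so O(¬declare_conflict).
Premise 3, O(¬verify_record ⊃ declare_conflict), contraposes to O(¬declare_conflict ⊃ verify_record); with O(¬declare_conflict) we get O(verify_record).
Premise 11 is O(¬quarantine_dataset ⊃ ¬verify_record); contrapositively O(verify_record ⊃ quarantine_dataset). Since O(verify_record) holds, K gives O(quarantine_dataset).
Premise 5 is O(anonymize_inventory ⊃ ¬quarantine_dataset); contrapositively O(quarantine_dataset ⊃ ¬anonymize_inventory). Since O(quarantine_dataset) holds, K gives O(¬anonymize_inventory).
So O(¬anonymize_inventory) holds, i.e. anonymize_inventory is forbidden. None of the other listed options is forbidden under the premises.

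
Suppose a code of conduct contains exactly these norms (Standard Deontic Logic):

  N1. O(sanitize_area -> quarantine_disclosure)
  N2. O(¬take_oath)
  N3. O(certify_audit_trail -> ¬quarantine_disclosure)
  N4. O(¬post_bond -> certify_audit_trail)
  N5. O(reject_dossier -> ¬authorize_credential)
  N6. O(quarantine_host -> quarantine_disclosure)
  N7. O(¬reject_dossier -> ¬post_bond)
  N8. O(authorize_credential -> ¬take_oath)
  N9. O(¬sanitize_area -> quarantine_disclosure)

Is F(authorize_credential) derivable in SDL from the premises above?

Yes

Premises 9 and 1 are O(¬sanitize_area -> quarantine_disclosure) and O(sanitize_area -> quarantine_disclosure); every ideal world satisfies ¬sanitize_area or sanitize_area, so in either case quarantine_disclosure holds — hence O(quarantine_disclosure).
The contrapositive of premise 3 (O(certify_audit_trail -> ¬quarantine_disclosure)) is O(quarantine_disclosure -> ¬certify_audit_trail), and O(quarantine_disclosure) is already established, so O(¬certify_audit_trail).
Premise 4 is O(¬post_bond -> certify_audit_trail); contrapositively O(¬certify_audit_trail -> post_bond). Since O(¬certify_audit_trail) holds, K gives O(post_bond).
The contrapositive of premise 7 (O(¬reject_dossier -> ¬post_bond)) is O(post_bond -> reject_dossier), and O(post_bond) is already established, so O(reject_dossier).
Premise 5 is O(reject_dossier -> ¬authorize_credential); since O(reject_dossier), deontic closure gives O(¬authorize_credential).
Premises 2, 6, 8 do not contribute to this derivation.
So O(¬authorize_credential) holds, i.e. F(authorize_credential). The claim follows.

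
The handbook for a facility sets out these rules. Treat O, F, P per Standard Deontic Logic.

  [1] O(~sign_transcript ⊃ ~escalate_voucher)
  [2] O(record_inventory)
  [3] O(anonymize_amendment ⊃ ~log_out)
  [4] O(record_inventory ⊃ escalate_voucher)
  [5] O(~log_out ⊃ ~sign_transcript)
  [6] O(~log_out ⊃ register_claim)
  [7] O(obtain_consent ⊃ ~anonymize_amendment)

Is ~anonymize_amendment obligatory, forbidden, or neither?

Obligatory

Premise 2 states O(record_inventory) outright.
From O(record_inventory) and premise 4, O(record_inventory ⊃ escalate_voucher), we obtain O(escalate_voucher).
Premise 1, O(~sign_transcript ⊃ ~escalate_voucher), contraposes to O(escalate_voucher ⊃ sign_transcript); with O(escalate_voucher) we get O(sign_transcript).
Premise 5 is O(~log_out ⊃ ~sign_transcript); contrapositively O(sign_transcript ⊃ log_out). Since O(sign_transcript) holds, K gives O(log_out).
Premise 3 is O(anonymize_amendment ⊃ ~log_out); contrapositively O(log_out ⊃ ~anonymize_amendment). Since O(log_out) holds, K gives O(~anonymize_amendment).
Premises 6, 7 do not contribute to this derivation.
Hence ~anonymize_amendment is obligatory.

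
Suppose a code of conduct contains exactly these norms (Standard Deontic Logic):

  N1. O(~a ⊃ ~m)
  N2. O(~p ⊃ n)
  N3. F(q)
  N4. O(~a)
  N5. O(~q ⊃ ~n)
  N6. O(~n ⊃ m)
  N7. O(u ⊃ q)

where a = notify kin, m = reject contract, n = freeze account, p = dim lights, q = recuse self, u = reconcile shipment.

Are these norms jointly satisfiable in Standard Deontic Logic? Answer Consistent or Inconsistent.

Premise 4 states O(~a) outright.
Applying K to premise 1 (O(~a ⊃ ~m)) and O(~a) yields O(~m).
The contrapositive of premise 6 (O(~n ⊃ m)) is O(~m ⊃ n), and O(~m) is already established, so O(n).
Premise 5, O(~q ⊃ ~n), contraposes to O(n ⊃ q); with O(n) we get O(q).
Yet premise 3 is F(q), i.e. O(~q).
We now have both O(q) and O(~q) — q is simultaneously obligatory and forbidden, violating the D-axiom.

Inconsistent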